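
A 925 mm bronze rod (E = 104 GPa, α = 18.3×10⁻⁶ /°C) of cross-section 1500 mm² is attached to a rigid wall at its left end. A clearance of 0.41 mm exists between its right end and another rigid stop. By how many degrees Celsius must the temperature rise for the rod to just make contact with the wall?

The gap closes when αΔT L = 0.41 mm, since the rod is still unstressed at that instant.
ΔT = 0.41 / (18.3×10⁻⁶ × 925) = 24.22 °C.

ΔT ≈ 24.2 °C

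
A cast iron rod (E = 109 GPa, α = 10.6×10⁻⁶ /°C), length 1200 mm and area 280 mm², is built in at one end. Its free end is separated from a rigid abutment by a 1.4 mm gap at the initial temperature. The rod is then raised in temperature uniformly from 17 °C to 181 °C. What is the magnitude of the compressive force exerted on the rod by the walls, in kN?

P ≈ 17.4 kN

Unrestrained expansion: δ_free = αΔT L = 10.6×10⁻⁶ × 164 × 1200 = 2.086 mm.
The gap closes (δ_free > 1.4 mm) and the wall then resists a further 2.086 − 1.4 = 0.6861 mm of expansion.
So σ = E(δ_free − g)/L = 109×10³ × 0.6861/1200 = 62.32 MPa.
P = σA = 62.32 × 280 = 17.45 kN.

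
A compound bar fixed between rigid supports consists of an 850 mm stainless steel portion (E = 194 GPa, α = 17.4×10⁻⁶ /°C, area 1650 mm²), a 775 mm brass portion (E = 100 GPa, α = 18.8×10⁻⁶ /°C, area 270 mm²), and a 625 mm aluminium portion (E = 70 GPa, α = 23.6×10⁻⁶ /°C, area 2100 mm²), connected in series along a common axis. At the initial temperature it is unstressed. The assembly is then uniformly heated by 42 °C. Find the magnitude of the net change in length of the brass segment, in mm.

|ΔL| ≈ 0.881 mm

If the supports were absent, the total length change would be Σ αᵢΔT Lᵢ = 17.4×10⁻⁶×42×850 + 18.8×10⁻⁶×42×775 + 23.6×10⁻⁶×42×625 = 1.853 mm.
The rigid supports impose zero overall length change; the single axial force P common to all segments must satisfy P Σ Lᵢ/(AᵢEᵢ) = δ_free.
The series flexibility is Σ Lᵢ/(AᵢEᵢ) = 850/(1650×194×10³) + 775/(270×100×10³) + 625/(2100×70×10³) = 3.561×10⁻⁵ mm/N.
P = 1.853 / 3.561×10⁻⁵ = 52020 N = 52.02 kN, compressive.
For the brass segment, free thermal change = 18.8×10⁻⁶×42×775 = 0.6119 mm and elastic change from P = 52020×775/(270×100×10³) = 1.493 mm; these oppose, so the net change is 0.881 mm (segment shortens).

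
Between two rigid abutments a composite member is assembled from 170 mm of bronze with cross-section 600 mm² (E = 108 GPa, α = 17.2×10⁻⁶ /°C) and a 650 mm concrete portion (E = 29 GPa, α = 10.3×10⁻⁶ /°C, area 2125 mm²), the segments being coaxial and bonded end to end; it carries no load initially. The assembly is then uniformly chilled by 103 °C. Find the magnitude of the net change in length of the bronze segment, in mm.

|ΔL| ≈ 0.104 mm

Free thermal contraction of the whole bar: Σ αᵢΔT Lᵢ = 17.2×10⁻⁶×103×170 + 10.3×10⁻⁶×103×650 = 0.9908 mm.
Since the ends are fixed, an axial force P builds up, equal in every segment, with P · Σ Lᵢ/(AᵢEᵢ) = δ_free.
Σ Lᵢ/(AᵢEᵢ) = 170/(600×108×10³) + 650/(2125×29×10³) = 1.317×10⁻⁵ mm/N.
So P = 0.9908 / 1.317×10⁻⁵ = 75.22 kN, tensile.
For the bronze segment, free thermal change = 17.2×10⁻⁶×103×170 = 0.3012 mm and elastic change from P = 75220×170/(600×108×10³) = 0.1973 mm; these oppose, so the net change is 0.104 mm (segment shortens).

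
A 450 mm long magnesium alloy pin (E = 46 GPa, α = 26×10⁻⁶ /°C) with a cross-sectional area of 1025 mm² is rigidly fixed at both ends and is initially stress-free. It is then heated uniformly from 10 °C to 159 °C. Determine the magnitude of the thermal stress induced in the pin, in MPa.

σ ≈ 178 MPa (compressive)

The supports are rigid, so the total axial strain is zero. The restrained thermal strain is ε = αΔT = 26×10⁻⁶ × 149 = 3874×10⁻⁶.
The stress required to suppress this strain is σ = Eε = 46×10³ × 3874×10⁻⁶ = 178.2 MPa, compressive since the pin is trying to expand.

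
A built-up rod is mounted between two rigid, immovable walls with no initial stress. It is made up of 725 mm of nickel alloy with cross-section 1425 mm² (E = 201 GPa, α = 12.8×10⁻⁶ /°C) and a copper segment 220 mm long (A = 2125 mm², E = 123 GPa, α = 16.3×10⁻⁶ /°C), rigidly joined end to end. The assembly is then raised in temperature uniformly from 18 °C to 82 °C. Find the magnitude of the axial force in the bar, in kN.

If the supports were absent, the total length change would be Σ αᵢΔT Lᵢ = 12.8×10⁻⁶×64×725 + 16.3×10⁻⁶×64×220 = 0.8234 mm.
The rigid supports impose zero overall length change; the single axial force P common to all segments must satisfy P Σ Lᵢ/(AᵢEᵢ) = δ_free.
The series flexibility is Σ Lᵢ/(AᵢEᵢ) = 725/(1425×201×10³) + 220/(2125×123×10³) = 3.373×10⁻⁶ mm/N.
So P = 0.8234 / 3.373×10⁻⁶ = 244.1 kN, compressive.

P ≈ 244 kN (compressive)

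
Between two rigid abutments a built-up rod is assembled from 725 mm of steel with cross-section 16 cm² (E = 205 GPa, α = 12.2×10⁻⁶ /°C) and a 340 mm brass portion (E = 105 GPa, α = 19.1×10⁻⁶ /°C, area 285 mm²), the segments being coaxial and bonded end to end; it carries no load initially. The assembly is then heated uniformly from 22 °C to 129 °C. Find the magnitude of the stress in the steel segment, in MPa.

With the walls removed the bar would change length by δ_free = Σ αᵢΔT Lᵢ = 12.2×10⁻⁶×107×725 + 19.1×10⁻⁶×107×340 = 1.641 mm.
The rigid supports impose zero overall length change; the single axial force P common to all segments must satisfy P Σ Lᵢ/(AᵢEᵢ) = δ_free.
Σ Lᵢ/(AᵢEᵢ) = 725/(1600×205×10³) + 340/(285×105×10³) = 1.357×10⁻⁵ mm/N.
So P = 1.641 / 1.357×10⁻⁵ = 120.9 kN, compressive.
σ_{steel} = P / A = 120900 / 1600 = 75.58 MPa.

σ ≈ 75.6 MPa (compressive)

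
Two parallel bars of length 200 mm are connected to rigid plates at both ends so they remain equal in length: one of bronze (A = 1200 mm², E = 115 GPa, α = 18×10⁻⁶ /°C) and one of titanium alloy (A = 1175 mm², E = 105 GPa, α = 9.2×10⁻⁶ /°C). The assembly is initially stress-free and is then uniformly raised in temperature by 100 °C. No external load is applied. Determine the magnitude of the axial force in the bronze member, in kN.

Both members must finish at the same length. With the larger α, the bronze tends to over-expand; the plates restrain it, putting the bronze in compression and the titanium alloy in tension. With no external load the two internal forces are equal and opposite, magnitude P.
Equating the net (thermal + elastic) strains gives |α₁ − α₂|·ΔT = P·[1/(A₁E₁) + 1/(A₂E₂)].
|α₁ − α₂|·ΔT = 8.8×10⁻⁶ × 100 = 0.00088.
1/(A₁E₁) + 1/(A₂E₂) = 1/(1200×115×10³) + 1/(1175×105×10³) = 1.535×10⁻⁸ N⁻¹.
So P = 0.00088 / 1.535×10⁻⁸ = 57.32 kN.

P ≈ 57.3 kN (compressive in the bronze)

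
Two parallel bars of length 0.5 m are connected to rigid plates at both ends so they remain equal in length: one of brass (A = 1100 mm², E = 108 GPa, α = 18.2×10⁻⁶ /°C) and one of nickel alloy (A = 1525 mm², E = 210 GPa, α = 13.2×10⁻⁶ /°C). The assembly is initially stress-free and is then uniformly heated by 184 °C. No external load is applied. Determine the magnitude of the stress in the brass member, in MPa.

σ ≈ 72.5 MPa (compressive)

Equilibrium of a rigid end plate with no external load gives equal and opposite internal forces ±P in the two members. Since α_{brass} > α_{nickel alloy}, heating drives the brass into compression and the nickel alloy into tension.
Setting the final lengths equal and cancelling L: (α₁ − α₂)ΔT = P/(A₁E₁) + P/(A₂E₂).
|α₁ − α₂|·ΔT = 5×10⁻⁶ × 184 = 0.00092.
1/(A₁E₁) + 1/(A₂E₂) = 1/(1100×108×10³) + 1/(1525×210×10³) = 1.154×10⁻⁸ N⁻¹.
So P = 0.00092 / 1.154×10⁻⁸ = 79.72 kN.
σ_{brass} = P/A₁ = 79720/1100 = 72.47 MPa, compressive.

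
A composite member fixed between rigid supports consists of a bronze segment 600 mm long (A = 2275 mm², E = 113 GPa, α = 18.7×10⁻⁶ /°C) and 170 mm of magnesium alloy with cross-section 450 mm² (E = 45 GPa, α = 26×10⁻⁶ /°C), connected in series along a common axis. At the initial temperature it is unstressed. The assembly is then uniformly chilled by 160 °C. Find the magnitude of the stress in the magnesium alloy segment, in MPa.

σ ≈ 518 MPa (tensile)

Free thermal contraction of the whole bar: Σ αᵢΔT Lᵢ = 18.7×10⁻⁶×160×600 + 26×10⁻⁶×160×170 = 2.502 mm.
The rigid supports impose zero overall length change; the single axial force P common to all segments must satisfy P Σ Lᵢ/(AᵢEᵢ) = δ_free.
The series flexibility is Σ Lᵢ/(AᵢEᵢ) = 600/(2275×113×10³) + 170/(450×45×10³) = 1.073×10⁻⁵ mm/N.
So P = 2.502 / 1.073×10⁻⁵ = 233.2 kN, tensile.
σ_{magnesium alloy} = P / A = 233200 / 450 = 518.3 MPa.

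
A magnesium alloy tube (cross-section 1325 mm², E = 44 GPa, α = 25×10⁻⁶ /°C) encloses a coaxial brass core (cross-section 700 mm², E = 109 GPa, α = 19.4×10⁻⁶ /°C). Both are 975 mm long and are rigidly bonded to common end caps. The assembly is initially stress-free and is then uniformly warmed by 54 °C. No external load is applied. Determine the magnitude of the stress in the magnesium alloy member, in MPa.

σ ≈ 7.54 MPa (compressive)

The magnesium alloy has the larger α, so on heating it would change length more than the brass if both were free. The rigid plates force a common final length, so the magnesium alloy is put into compression and the brass into tension, with equal and opposite forces P (no external load).
Equating the net (thermal + elastic) strains gives |α₁ − α₂|·ΔT = P·[1/(A₁E₁) + 1/(A₂E₂)].
|α₁ − α₂|·ΔT = 5.6×10⁻⁶ × 54 = 0.0003024.
1/(A₁E₁) + 1/(A₂E₂) = 1/(1325×44×10³) + 1/(700×109×10³) = 3.026×10⁻⁸ N⁻¹.
P = 0.0003024 / 3.026×10⁻⁸ = 9994 N = 9.994 kN.
σ_{magnesium alloy} = P/A₁ = 9994/1325 = 7.542 MPa, compressive.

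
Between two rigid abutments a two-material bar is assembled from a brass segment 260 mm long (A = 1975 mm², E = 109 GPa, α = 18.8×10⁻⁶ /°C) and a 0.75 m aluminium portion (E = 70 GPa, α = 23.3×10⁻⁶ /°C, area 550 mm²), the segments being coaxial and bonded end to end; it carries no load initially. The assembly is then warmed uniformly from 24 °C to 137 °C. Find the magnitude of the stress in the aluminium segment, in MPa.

σ ≈ 222 MPa (compressive)

If the supports were absent, the total length change would be Σ αᵢΔT Lᵢ = 18.8×10⁻⁶×113×260 + 23.3×10⁻⁶×113×750 = 2.527 mm.
The walls prevent any net length change, so an axial force P (same in every segment) develops. Compatibility: P · Σ Lᵢ/(AᵢEᵢ) = δ_free.
The series flexibility is Σ Lᵢ/(AᵢEᵢ) = 260/(1975×109×10³) + 750/(550×70×10³) = 2.069×10⁻⁵ mm/N.
P = 2.527 / 2.069×10⁻⁵ = 122100 N = 122.1 kN, compressive.
σ_{aluminium} = P / A = 122100 / 550 = 222.1 MPa.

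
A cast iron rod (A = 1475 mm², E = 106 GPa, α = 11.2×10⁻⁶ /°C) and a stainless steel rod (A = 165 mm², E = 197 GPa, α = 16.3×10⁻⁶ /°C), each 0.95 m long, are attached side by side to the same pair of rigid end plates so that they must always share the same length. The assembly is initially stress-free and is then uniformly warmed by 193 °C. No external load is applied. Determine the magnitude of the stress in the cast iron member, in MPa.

σ ≈ 18 MPa (tensile)

The stainless steel has the larger α, so on heating it would change length more than the cast iron if both were free. The rigid plates force a common final length, so the stainless steel is put into compression and the cast iron into tension, with equal and opposite forces P (no external load).
Setting the final lengths equal and cancelling L: (α₁ − α₂)ΔT = P/(A₁E₁) + P/(A₂E₂).
|α₁ − α₂|·ΔT = 5.1×10⁻⁶ × 193 = 0.0009843.
1/(A₁E₁) + 1/(A₂E₂) = 1/(1475×106×10³) + 1/(165×197×10³) = 3.716×10⁻⁸ N⁻¹.
So P = 0.0009843 / 3.716×10⁻⁸ = 26.49 kN.
σ_{cast iron} = P/A₁ = 26490/1475 = 17.96 MPa, tensile.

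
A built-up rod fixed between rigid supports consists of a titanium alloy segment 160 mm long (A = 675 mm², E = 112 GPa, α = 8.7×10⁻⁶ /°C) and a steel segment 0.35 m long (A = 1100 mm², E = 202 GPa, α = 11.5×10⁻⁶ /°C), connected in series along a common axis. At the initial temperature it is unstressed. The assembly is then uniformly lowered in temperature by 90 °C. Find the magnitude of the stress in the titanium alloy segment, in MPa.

σ ≈ 196 MPa (tensile)

With the walls removed the bar would change length by δ_free = Σ αᵢΔT Lᵢ = 8.7×10⁻⁶×90×160 + 11.5×10⁻⁶×90×350 = 0.4875 mm.
Since the ends are fixed, an axial force P builds up, equal in every segment, with P · Σ Lᵢ/(AᵢEᵢ) = δ_free.
Σ Lᵢ/(AᵢEᵢ) = 160/(675×112×10³) + 350/(1100×202×10³) = 3.692×10⁻⁶ mm/N.
Hence P = δ_free / Σ(L/AE) = 0.4875/3.692×10⁻⁶ = 132.1 kN (tensile).
σ_{titanium alloy} = P / A = 132100 / 675 = 195.7 MPa.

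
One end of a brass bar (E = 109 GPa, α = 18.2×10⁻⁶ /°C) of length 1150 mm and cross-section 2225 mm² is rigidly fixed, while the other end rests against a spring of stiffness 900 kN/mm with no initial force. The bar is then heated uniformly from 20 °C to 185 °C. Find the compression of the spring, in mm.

δ ≈ 0.656 mm

The unrestrained thermal change is αΔT L = 18.2×10⁻⁶ × 165 × 1150 = 3.453 mm.
Let P be the compressive force at the spring. The bar shortens elastically by PL/(AE) and the spring compresses by P/k; together these equal δ_free.
So P = δ_free / [L/(AE) + 1/k] = 3.453 / [ 1150/(2225×109×10³) + 1/(900×10³) ].
P = 3.453 / 5.853×10⁻⁶ = 590000 N.
Spring compression = P/k = 590000/(900×10³) = 0.6556 mm.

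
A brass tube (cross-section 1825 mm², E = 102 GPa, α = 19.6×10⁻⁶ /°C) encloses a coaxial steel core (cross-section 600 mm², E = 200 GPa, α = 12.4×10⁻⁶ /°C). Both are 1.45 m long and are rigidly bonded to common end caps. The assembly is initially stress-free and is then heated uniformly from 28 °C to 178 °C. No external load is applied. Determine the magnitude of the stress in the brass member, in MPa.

The brass has the larger α, so on heating it would change length more than the steel if both were free. The rigid plates force a common final length, so the brass is put into compression and the steel into tension, with equal and opposite forces P (no external load).
Equating the net (thermal + elastic) strains gives |α₁ − α₂|·ΔT = P·[1/(A₁E₁) + 1/(A₂E₂)].
|α₁ − α₂|·ΔT = 7.2×10⁻⁶ × 150 = 0.00108.
1/(A₁E₁) + 1/(A₂E₂) = 1/(1825×102×10³) + 1/(600×200×10³) = 1.371×10⁻⁸ N⁻¹.
P = 0.00108 / 1.371×10⁻⁸ = 78800 N = 78.8 kN.
σ_{brass} = P/A₁ = 78800/1825 = 43.18 MPa, compressive.

σ ≈ 43.2 MPa (compressive)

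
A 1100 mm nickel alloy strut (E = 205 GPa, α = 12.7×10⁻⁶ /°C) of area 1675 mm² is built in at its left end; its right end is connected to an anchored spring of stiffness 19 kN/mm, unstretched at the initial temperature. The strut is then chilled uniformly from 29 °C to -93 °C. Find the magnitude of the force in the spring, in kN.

P ≈ 30.5 kN

The unrestrained thermal change is αΔT L = 12.7×10⁻⁶ × 122 × 1100 = 1.704 mm.
Let P be the tensile force in the spring. The strut extends elastically by PL/(AE) and the spring stretches by P/k; together these equal δ_free.
P [ L/(AE) + 1/k ] = δ_free → P [ 1100/(1675×205×10³) + 1/(19×10³) ] = 1.704.
P = 1.704 / 5.584×10⁻⁵ = 30520 N.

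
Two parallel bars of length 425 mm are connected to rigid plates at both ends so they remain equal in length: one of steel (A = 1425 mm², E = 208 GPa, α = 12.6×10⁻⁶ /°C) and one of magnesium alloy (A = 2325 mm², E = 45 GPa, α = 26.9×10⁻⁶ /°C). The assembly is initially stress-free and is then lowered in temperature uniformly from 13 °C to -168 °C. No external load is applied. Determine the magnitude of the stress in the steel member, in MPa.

σ ≈ 140 MPa (compressive)

Equilibrium of a rigid end plate with no external load gives equal and opposite internal forces ±P in the two members. Since α_{magnesium alloy} > α_{steel}, cooling drives the magnesium alloy into tension and the steel into compression.
Setting the final lengths equal and cancelling L: (α₁ − α₂)ΔT = P/(A₁E₁) + P/(A₂E₂).
|α₁ − α₂|·ΔT = 14.3×10⁻⁶ × 181 = 0.002588.
1/(A₁E₁) + 1/(A₂E₂) = 1/(1425×208×10³) + 1/(2325×45×10³) = 1.293×10⁻⁸ N⁻¹.
P = 0.002588 / 1.293×10⁻⁸ = 200200 N = 200.2 kN.
σ_{steel} = P/A₁ = 200200/1425 = 140.5 MPa, compressive.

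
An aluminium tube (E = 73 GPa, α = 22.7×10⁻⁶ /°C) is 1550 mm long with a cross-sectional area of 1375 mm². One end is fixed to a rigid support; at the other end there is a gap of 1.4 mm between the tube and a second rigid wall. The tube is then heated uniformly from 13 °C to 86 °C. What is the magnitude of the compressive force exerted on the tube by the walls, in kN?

P ≈ 75.7 kN

If the wall were absent the tube would grow by αΔT L = 22.7×10⁻⁶ × 73 × 1550 = 2.569 mm.
This exceeds the 1.4 mm gap, so the wall pushes back. The portion of expansion that must be recovered elastically is δ_free − gap = 2.569 − 1.4 = 1.169 mm.
That suppressed elongation corresponds to σ = E·Δ/L = 73×10³ × 1.169/1550 = 55.03 MPa.
Force on the wall = σA = 55.03 × 1375 mm² = 75.67 kN.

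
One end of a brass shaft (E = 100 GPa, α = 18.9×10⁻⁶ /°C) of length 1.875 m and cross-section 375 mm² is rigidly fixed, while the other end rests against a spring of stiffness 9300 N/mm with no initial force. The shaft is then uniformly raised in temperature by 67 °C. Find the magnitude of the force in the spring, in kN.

Free thermal expansion: δ_free = αΔT L = 18.9×10⁻⁶ × 67 × 1875 = 2.374 mm.
With a force P in the spring, the elastic change of the shaft is PL/(AE) and that of the spring is P/k; compatibility requires their sum to equal δ_free.
So P = δ_free / [L/(AE) + 1/k] = 2.374 / [ 1875/(375×100×10³) + 1/(9300) ].
P = 2.374 / 0.0001575 = 15070 N.

P ≈ 15.1 kN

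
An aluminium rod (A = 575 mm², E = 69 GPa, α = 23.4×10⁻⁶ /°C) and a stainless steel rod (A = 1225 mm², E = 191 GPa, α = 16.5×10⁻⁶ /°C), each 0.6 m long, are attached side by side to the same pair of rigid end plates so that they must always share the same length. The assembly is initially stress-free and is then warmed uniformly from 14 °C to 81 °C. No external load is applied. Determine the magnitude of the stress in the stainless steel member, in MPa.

Equilibrium of a rigid end plate with no external load gives equal and opposite internal forces ±P in the two members. Since α_{aluminium} > α_{stainless steel}, heating drives the aluminium into compression and the stainless steel into tension.
Equating the net (thermal + elastic) strains gives |α₁ − α₂|·ΔT = P·[1/(A₁E₁) + 1/(A₂E₂)].
|α₁ − α₂|·ΔT = 6.9×10⁻⁶ × 67 = 0.0004623.
1/(A₁E₁) + 1/(A₂E₂) = 1/(575×69×10³) + 1/(1225×191×10³) = 2.948×10⁻⁸ N⁻¹.
P = 0.0004623 / 2.948×10⁻⁸ = 15680 N = 15.68 kN.
σ_{stainless steel} = P/A₂ = 15680/1225 = 12.8 MPa, tensile.

σ ≈ 12.8 MPa (tensile)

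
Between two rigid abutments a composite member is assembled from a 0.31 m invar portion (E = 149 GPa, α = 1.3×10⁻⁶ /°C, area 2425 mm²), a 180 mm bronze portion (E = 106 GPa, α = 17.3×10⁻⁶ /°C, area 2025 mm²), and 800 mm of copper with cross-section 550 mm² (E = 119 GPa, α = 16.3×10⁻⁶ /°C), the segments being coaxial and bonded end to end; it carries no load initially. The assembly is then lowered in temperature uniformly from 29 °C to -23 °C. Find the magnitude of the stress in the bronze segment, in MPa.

With the walls removed the bar would change length by δ_free = Σ αᵢΔT Lᵢ = 1.3×10⁻⁶×52×310 + 17.3×10⁻⁶×52×180 + 16.3×10⁻⁶×52×800 = 0.861 mm.
The rigid supports impose zero overall length change; the single axial force P common to all segments must satisfy P Σ Lᵢ/(AᵢEᵢ) = δ_free.
The series flexibility is Σ Lᵢ/(AᵢEᵢ) = 310/(2425×149×10³) + 180/(2025×106×10³) + 800/(550×119×10³) = 1.392×10⁻⁵ mm/N.
So P = 0.861 / 1.392×10⁻⁵ = 61.85 kN, tensile.
σ_{bronze} = P / A = 61850 / 2025 = 30.54 MPa.

σ ≈ 30.5 MPa (tensile)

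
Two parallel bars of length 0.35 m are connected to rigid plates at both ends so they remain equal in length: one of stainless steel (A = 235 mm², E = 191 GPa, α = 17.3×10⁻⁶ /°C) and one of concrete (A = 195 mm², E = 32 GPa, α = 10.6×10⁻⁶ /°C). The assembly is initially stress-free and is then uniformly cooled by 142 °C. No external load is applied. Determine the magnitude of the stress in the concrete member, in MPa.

σ ≈ 26.7 MPa (compressive)

The stainless steel has the larger α, so on cooling it would change length more than the concrete if both were free. The rigid plates force a common final length, so the stainless steel is put into tension and the concrete into compression, with equal and opposite forces P (no external load).
Compatibility of the two members (thermal + elastic change equal): (α₁ − α₂)ΔT = P·[1/(A₁E₁) + 1/(A₂E₂)].
|α₁ − α₂|·ΔT = 6.7×10⁻⁶ × 142 = 0.0009514.
1/(A₁E₁) + 1/(A₂E₂) = 1/(235×191×10³) + 1/(195×32×10³) = 1.825×10⁻⁷ N⁻¹.
P = 0.0009514 / 1.825×10⁻⁷ = 5212 N = 5.212 kN.
σ_{concrete} = P/A₂ = 5212/195 = 26.73 MPa, compressive.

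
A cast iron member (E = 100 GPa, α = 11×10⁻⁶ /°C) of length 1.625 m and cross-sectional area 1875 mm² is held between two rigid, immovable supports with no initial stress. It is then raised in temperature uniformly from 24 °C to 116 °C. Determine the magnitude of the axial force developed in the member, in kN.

P ≈ 190 kN (compressive)

With zero net strain, σ = E·αΔT = 100 GPa × 11×10⁻⁶ × 92 = 101.2 MPa.
Axial force P = σA = 101.2 × 1875 = 189700 N = 189.7 kN, compressive.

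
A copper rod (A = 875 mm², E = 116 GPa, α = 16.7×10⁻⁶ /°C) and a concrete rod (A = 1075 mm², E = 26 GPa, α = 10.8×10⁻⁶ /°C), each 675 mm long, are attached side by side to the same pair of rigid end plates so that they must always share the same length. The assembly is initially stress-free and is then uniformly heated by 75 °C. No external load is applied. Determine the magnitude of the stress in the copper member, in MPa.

σ ≈ 11.1 MPa (compressive)

Equilibrium of a rigid end plate with no external load gives equal and opposite internal forces ±P in the two members. Since α_{copper} > α_{concrete}, heating drives the copper into compression and the concrete into tension.
Equating the net (thermal + elastic) strains gives |α₁ − α₂|·ΔT = P·[1/(A₁E₁) + 1/(A₂E₂)].
|α₁ − α₂|·ΔT = 5.9×10⁻⁶ × 75 = 0.0004425.
1/(A₁E₁) + 1/(A₂E₂) = 1/(875×116×10³) + 1/(1075×26×10³) = 4.563×10⁻⁸ N⁻¹.
So P = 0.0004425 / 4.563×10⁻⁸ = 9.697 kN.
σ_{copper} = P/A₁ = 9697/875 = 11.08 MPa, compressive.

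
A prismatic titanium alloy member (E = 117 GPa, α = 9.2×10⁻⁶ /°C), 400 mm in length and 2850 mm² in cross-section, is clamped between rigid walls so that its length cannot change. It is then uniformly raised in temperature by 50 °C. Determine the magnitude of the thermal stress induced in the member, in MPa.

With length fixed, the mechanical strain must cancel the thermal strain αΔT = 9.2×10⁻⁶ × 50 = 460×10⁻⁶.
σ = EαΔT = 117×10³ × 9.2×10⁻⁶ × 50 = 53.82 MPa (compressive; the member is trying to expand).

σ ≈ 53.8 MPa (compressive)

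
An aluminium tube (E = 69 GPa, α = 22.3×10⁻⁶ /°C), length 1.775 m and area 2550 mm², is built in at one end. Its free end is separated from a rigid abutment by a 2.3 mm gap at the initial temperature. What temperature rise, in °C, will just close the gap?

ΔT ≈ 58.1 °C

The gap closes when αΔT L = 2.3 mm, since the tube is still unstressed at that instant.
ΔT = 2.3 / (22.3×10⁻⁶ × 1775) = 58.11 °C.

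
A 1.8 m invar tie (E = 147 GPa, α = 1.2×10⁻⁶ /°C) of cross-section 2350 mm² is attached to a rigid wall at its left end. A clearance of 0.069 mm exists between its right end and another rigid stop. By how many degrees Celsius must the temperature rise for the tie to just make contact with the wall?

The gap closes when αΔT L = 0.069 mm, since the tie is still unstressed at that instant.
ΔT = 0.069 / (1.2×10⁻⁶ × 1800) = 31.94 °C.

ΔT ≈ 31.9 °C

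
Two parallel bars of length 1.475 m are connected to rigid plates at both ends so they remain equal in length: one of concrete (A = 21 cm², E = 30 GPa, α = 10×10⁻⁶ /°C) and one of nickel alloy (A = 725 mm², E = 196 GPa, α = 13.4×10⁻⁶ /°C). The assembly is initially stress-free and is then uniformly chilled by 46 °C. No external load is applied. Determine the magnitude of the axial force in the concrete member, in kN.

P ≈ 6.83 kN (compressive in the concrete)

Equilibrium of a rigid end plate with no external load gives equal and opposite internal forces ±P in the two members. Since α_{nickel alloy} > α_{concrete}, cooling drives the nickel alloy into tension and the concrete into compression.
Equating the net (thermal + elastic) strains gives |α₁ − α₂|·ΔT = P·[1/(A₁E₁) + 1/(A₂E₂)].
|α₁ − α₂|·ΔT = 3.4×10⁻⁶ × 46 = 0.0001564.
1/(A₁E₁) + 1/(A₂E₂) = 1/(2100×30×10³) + 1/(725×196×10³) = 2.291×10⁻⁸ N⁻¹.
So P = 0.0001564 / 2.291×10⁻⁸ = 6.827 kN.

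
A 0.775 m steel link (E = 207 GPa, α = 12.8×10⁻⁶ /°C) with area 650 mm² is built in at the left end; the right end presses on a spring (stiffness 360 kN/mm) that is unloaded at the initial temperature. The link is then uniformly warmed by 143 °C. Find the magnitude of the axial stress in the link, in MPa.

The unrestrained thermal change is αΔT L = 12.8×10⁻⁶ × 143 × 775 = 1.419 mm.
With a force P in the spring, the elastic change of the link is PL/(AE) and that of the spring is P/k; compatibility requires their sum to equal δ_free.
So P = δ_free / [L/(AE) + 1/k] = 1.419 / [ 775/(650×207×10³) + 1/(360×10³) ].
P = 1.419 / 8.538×10⁻⁶ = 166200 N.
σ = P/A = 166200/650 = 255.6 MPa.

σ ≈ 256 MPa (compressive)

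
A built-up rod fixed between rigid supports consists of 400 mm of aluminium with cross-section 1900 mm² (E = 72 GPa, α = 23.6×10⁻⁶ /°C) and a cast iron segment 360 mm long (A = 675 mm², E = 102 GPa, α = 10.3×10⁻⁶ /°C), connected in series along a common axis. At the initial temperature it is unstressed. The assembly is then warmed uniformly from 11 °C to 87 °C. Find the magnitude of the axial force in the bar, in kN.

P ≈ 123 kN (compressive)

With the walls removed the bar would change length by δ_free = Σ αᵢΔT Lᵢ = 23.6×10⁻⁶×76×400 + 10.3×10⁻⁶×76×360 = 0.9992 mm.
The walls prevent any net length change, so an axial force P (same in every segment) develops. Compatibility: P · Σ Lᵢ/(AᵢEᵢ) = δ_free.
Σ Lᵢ/(AᵢEᵢ) = 400/(1900×72×10³) + 360/(675×102×10³) = 8.153×10⁻⁶ mm/N.
So P = 0.9992 / 8.153×10⁻⁶ = 122.6 kN, compressive.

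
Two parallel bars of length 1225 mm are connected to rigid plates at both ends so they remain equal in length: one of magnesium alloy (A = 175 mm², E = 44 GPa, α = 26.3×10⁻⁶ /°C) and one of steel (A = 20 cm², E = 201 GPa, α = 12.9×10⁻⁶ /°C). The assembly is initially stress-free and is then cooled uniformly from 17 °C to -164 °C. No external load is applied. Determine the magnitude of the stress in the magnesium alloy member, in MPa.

σ ≈ 105 MPa (tensile)

Both members must finish at the same length. With the larger α, the magnesium alloy tends to over-contract; the plates restrain it, putting the magnesium alloy in tension and the steel in compression. With no external load the two internal forces are equal and opposite, magnitude P.
Setting the final lengths equal and cancelling L: (α₁ − α₂)ΔT = P/(A₁E₁) + P/(A₂E₂).
|α₁ − α₂|·ΔT = 13.4×10⁻⁶ × 181 = 0.002425.
1/(A₁E₁) + 1/(A₂E₂) = 1/(175×44×10³) + 1/(2000×201×10³) = 1.324×10⁻⁷ N⁻¹.
So P = 0.002425 / 1.324×10⁻⁷ = 18.32 kN.
σ_{magnesium alloy} = P/A₁ = 18320/175 = 104.7 MPa, tensile.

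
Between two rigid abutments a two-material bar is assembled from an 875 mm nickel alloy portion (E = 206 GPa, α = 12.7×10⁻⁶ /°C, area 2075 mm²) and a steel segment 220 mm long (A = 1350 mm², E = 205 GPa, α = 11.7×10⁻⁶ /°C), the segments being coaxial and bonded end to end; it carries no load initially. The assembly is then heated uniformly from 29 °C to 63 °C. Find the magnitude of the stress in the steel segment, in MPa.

σ ≈ 121 MPa (compressive)

Free thermal expansion of the whole bar: Σ αᵢΔT Lᵢ = 12.7×10⁻⁶×34×875 + 11.7×10⁻⁶×34×220 = 0.4653 mm.
The rigid supports impose zero overall length change; the single axial force P common to all segments must satisfy P Σ Lᵢ/(AᵢEᵢ) = δ_free.
The series flexibility is Σ Lᵢ/(AᵢEᵢ) = 875/(2075×206×10³) + 220/(1350×205×10³) = 2.842×10⁻⁶ mm/N.
P = 0.4653 / 2.842×10⁻⁶ = 163700 N = 163.7 kN, compressive.
σ_{steel} = P / A = 163700 / 1350 = 121.3 MPa.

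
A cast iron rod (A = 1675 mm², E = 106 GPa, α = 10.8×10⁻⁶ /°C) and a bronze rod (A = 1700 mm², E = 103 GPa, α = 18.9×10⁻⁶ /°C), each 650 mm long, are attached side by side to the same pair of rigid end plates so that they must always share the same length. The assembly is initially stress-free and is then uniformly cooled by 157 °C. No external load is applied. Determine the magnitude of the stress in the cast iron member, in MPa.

Equilibrium of a rigid end plate with no external load gives equal and opposite internal forces ±P in the two members. Since α_{bronze} > α_{cast iron}, cooling drives the bronze into tension and the cast iron into compression.
Compatibility of the two members (thermal + elastic change equal): (α₁ − α₂)ΔT = P·[1/(A₁E₁) + 1/(A₂E₂)].
|α₁ − α₂|·ΔT = 8.1×10⁻⁶ × 157 = 0.001272.
1/(A₁E₁) + 1/(A₂E₂) = 1/(1675×106×10³) + 1/(1700×103×10³) = 1.134×10⁻⁸ N⁻¹.
P = 0.001272 / 1.134×10⁻⁸ = 112100 N = 112.1 kN.
σ_{cast iron} = P/A₁ = 112100/1675 = 66.93 MPa, compressive.

σ ≈ 66.9 MPa (compressive)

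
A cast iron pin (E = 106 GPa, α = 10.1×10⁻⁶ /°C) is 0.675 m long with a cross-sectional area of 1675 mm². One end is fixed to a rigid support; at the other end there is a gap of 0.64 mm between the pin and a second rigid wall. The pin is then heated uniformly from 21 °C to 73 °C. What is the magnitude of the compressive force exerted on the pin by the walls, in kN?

Free thermal elongation = αΔT L = 10.1×10⁻⁶ × 52 × 675 = 0.3545 mm.
This is smaller than the 0.64 mm clearance, so the pin expands freely without reaching the stop — the stress is zero.

P ≈ 0 kN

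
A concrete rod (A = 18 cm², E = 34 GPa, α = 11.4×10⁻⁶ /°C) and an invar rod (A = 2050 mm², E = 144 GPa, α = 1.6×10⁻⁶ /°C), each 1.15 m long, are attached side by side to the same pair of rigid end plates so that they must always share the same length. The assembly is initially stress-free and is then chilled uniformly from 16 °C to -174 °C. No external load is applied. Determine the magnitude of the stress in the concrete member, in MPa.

σ ≈ 52.4 MPa (tensile)

Both members must finish at the same length. With the larger α, the concrete tends to over-contract; the plates restrain it, putting the concrete in tension and the invar in compression. With no external load the two internal forces are equal and opposite, magnitude P.
Setting the final lengths equal and cancelling L: (α₁ − α₂)ΔT = P/(A₁E₁) + P/(A₂E₂).
|α₁ − α₂|·ΔT = 9.8×10⁻⁶ × 190 = 0.001862.
1/(A₁E₁) + 1/(A₂E₂) = 1/(1800×34×10³) + 1/(2050×144×10³) = 1.973×10⁻⁸ N⁻¹.
So P = 0.001862 / 1.973×10⁻⁸ = 94.39 kN.
σ_{concrete} = P/A₁ = 94390/1800 = 52.44 MPa, tensile.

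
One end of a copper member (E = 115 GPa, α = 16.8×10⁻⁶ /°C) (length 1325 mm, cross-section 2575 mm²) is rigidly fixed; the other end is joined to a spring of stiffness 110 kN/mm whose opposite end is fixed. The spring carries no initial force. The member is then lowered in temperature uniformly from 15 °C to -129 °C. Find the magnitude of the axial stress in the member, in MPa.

σ ≈ 91.8 MPa (tensile)

The unrestrained thermal change is αΔT L = 16.8×10⁻⁶ × 144 × 1325 = 3.205 mm.
Let P be the tensile force in the spring. The member extends elastically by PL/(AE) and the spring stretches by P/k; together these equal δ_free.
P [ L/(AE) + 1/k ] = δ_free → P [ 1325/(2575×115×10³) + 1/(110×10³) ] = 3.205.
P = 3.205 / 1.357×10⁻⁵ = 236300 N.
σ = P/A = 236300/2575 = 91.77 MPa.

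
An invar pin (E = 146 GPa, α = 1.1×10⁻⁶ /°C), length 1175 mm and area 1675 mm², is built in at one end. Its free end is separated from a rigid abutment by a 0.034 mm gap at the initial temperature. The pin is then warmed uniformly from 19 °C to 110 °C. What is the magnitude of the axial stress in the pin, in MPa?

σ ≈ 10.4 MPa (compressive)

If the wall were absent the pin would grow by αΔT L = 1.1×10⁻⁶ × 91 × 1175 = 0.1176 mm.
After closing the 0.034 mm clearance, 0.1176 − 0.034 = 0.08362 mm of expansion remains to be suppressed by the wall.
Compatibility: PL/(AE) = 0.08362 mm, so σ = P/A = E × (0.08362/1175) = 10.39 MPa.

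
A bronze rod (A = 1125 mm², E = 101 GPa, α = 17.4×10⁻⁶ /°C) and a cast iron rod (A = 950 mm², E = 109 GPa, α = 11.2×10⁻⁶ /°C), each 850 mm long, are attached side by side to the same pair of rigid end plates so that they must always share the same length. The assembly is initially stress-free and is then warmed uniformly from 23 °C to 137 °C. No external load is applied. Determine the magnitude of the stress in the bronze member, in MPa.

The bronze has the larger α, so on heating it would change length more than the cast iron if both were free. The rigid plates force a common final length, so the bronze is put into compression and the cast iron into tension, with equal and opposite forces P (no external load).
Equating the net (thermal + elastic) strains gives |α₁ − α₂|·ΔT = P·[1/(A₁E₁) + 1/(A₂E₂)].
|α₁ − α₂|·ΔT = 6.2×10⁻⁶ × 114 = 0.0007068.
1/(A₁E₁) + 1/(A₂E₂) = 1/(1125×101×10³) + 1/(950×109×10³) = 1.846×10⁻⁸ N⁻¹.
So P = 0.0007068 / 1.846×10⁻⁸ = 38.29 kN.
σ_{bronze} = P/A₁ = 38290/1125 = 34.04 MPa, compressive.

σ ≈ 34 MPa (compressive)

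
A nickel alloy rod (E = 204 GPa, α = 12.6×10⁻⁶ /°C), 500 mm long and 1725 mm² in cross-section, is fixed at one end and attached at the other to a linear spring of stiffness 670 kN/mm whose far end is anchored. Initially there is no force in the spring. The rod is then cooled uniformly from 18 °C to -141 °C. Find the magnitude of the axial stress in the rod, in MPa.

The unrestrained thermal change is αΔT L = 12.6×10⁻⁶ × 159 × 500 = 1.002 mm.
With a force P in the spring, the elastic change of the rod is PL/(AE) and that of the spring is P/k; compatibility requires their sum to equal δ_free.
P [ L/(AE) + 1/k ] = δ_free → P [ 500/(1725×204×10³) + 1/(670×10³) ] = 1.002.
P = 1.002 / 2.913×10⁻⁶ = 343800 N.
σ = P/A = 343800/1725 = 199.3 MPa.

σ ≈ 199 MPa (tensile)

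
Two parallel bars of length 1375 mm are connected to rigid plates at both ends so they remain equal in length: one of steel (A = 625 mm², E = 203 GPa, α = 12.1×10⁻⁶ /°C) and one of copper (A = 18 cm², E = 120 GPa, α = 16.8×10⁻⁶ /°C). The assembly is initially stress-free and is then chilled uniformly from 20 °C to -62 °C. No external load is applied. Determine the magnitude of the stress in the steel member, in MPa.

σ ≈ 49.3 MPa (compressive)

Equilibrium of a rigid end plate with no external load gives equal and opposite internal forces ±P in the two members. Since α_{copper} > α_{steel}, cooling drives the copper into tension and the steel into compression.
Equating the net (thermal + elastic) strains gives |α₁ − α₂|·ΔT = P·[1/(A₁E₁) + 1/(A₂E₂)].
|α₁ − α₂|·ΔT = 4.7×10⁻⁶ × 82 = 0.0003854.
1/(A₁E₁) + 1/(A₂E₂) = 1/(625×203×10³) + 1/(1800×120×10³) = 1.251×10⁻⁸ N⁻¹.
So P = 0.0003854 / 1.251×10⁻⁸ = 30.8 kN.
σ_{steel} = P/A₁ = 30800/625 = 49.29 MPa, compressive.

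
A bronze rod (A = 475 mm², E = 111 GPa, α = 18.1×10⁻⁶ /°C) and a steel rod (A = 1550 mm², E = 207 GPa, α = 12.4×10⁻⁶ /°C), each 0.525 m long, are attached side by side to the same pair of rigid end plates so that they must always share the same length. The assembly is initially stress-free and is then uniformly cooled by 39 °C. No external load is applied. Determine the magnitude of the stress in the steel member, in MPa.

σ ≈ 6.49 MPa (compressive)

Equilibrium of a rigid end plate with no external load gives equal and opposite internal forces ±P in the two members. Since α_{bronze} > α_{steel}, cooling drives the bronze into tension and the steel into compression.
Compatibility of the two members (thermal + elastic change equal): (α₁ − α₂)ΔT = P·[1/(A₁E₁) + 1/(A₂E₂)].
|α₁ − α₂|·ΔT = 5.7×10⁻⁶ × 39 = 0.0002223.
1/(A₁E₁) + 1/(A₂E₂) = 1/(475×111×10³) + 1/(1550×207×10³) = 2.208×10⁻⁸ N⁻¹.
So P = 0.0002223 / 2.208×10⁻⁸ = 10.07 kN.
σ_{steel} = P/A₂ = 10070/1550 = 6.495 MPa, compressive.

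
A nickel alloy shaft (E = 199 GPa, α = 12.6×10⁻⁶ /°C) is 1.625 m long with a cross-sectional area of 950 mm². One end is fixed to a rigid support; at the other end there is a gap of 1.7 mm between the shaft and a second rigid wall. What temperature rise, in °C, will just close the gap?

The gap closes when αΔT L = 1.7 mm, since the shaft is still unstressed at that instant.
So ΔT = g/(αL) = 1.7/(12.6×10⁻⁶ × 1625) = 83.03 °C.

ΔT ≈ 83 °C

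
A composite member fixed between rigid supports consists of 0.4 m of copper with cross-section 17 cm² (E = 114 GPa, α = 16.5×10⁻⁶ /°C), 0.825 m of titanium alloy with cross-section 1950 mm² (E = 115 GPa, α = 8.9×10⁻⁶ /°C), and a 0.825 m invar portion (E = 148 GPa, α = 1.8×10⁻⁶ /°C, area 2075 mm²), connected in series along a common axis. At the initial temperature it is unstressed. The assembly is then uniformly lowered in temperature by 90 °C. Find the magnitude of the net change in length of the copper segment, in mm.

Free thermal contraction of the whole bar: Σ αᵢΔT Lᵢ = 16.5×10⁻⁶×90×400 + 8.9×10⁻⁶×90×825 + 1.8×10⁻⁶×90×825 = 1.388 mm.
The rigid supports impose zero overall length change; the single axial force P common to all segments must satisfy P Σ Lᵢ/(AᵢEᵢ) = δ_free.
Σ Lᵢ/(AᵢEᵢ) = 400/(1700×114×10³) + 825/(1950×115×10³) + 825/(2075×148×10³) = 8.429×10⁻⁶ mm/N.
So P = 1.388 / 8.429×10⁻⁶ = 164.7 kN, tensile.
For the copper segment, free thermal change = 16.5×10⁻⁶×90×400 = 0.594 mm and elastic change from P = 164700×400/(1700×114×10³) = 0.34 mm; these oppose, so the net change is 0.254 mm (segment shortens).

|ΔL| ≈ 0.254 mm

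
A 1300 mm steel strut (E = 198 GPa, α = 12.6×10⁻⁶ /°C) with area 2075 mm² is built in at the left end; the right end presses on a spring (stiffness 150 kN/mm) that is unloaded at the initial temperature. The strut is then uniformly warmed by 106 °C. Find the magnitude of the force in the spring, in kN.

The unrestrained thermal change is αΔT L = 12.6×10⁻⁶ × 106 × 1300 = 1.736 mm.
With a force P in the spring, the elastic change of the strut is PL/(AE) and that of the spring is P/k; compatibility requires their sum to equal δ_free.
So P = δ_free / [L/(AE) + 1/k] = 1.736 / [ 1300/(2075×198×10³) + 1/(150×10³) ].
P = 1.736 / 9.831×10⁻⁶ = 176600 N.

P ≈ 177 kN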